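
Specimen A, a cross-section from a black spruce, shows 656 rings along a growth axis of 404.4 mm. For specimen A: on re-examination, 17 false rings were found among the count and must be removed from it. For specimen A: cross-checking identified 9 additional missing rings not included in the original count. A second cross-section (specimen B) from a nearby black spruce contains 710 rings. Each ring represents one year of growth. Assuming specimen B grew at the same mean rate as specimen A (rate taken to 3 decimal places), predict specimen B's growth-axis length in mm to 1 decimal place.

443.0 mm

Specimen A: after corrections the count is 656 − 17 + 9 = 648 rings.
A: Mean rate = 404.4 mm / 648 years ≈ 0.624 mm/yr.
Length of B = 0.624 × 710 = 443.0 mm.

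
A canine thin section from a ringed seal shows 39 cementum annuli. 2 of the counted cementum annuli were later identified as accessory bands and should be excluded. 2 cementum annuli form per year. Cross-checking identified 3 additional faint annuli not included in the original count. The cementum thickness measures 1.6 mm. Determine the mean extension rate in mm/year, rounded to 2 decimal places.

0.08 mm/year

After corrections the count is 39 − 2 + 3 = 40 cementum annuli.
With 2 cementum annuli per year, 40 / 2 = 20 years.
1.6 mm over 20 years gives 1.6 / 20 ≈ 0.08 mm/year.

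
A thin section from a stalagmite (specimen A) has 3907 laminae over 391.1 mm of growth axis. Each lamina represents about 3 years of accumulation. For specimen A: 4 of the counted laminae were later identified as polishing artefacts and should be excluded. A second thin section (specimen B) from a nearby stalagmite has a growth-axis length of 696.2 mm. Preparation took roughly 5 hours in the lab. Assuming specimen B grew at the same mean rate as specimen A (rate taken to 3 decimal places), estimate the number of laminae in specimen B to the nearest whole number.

7032 laminae

Specimen A: adjusted count: 3907 − 4 = 3903 laminae.
Specimen A: at 3 years per lamina, 3903 × 3 = 11709 years.
A: Extension rate ≈ 391.1 / 11709 = 0.033 mm/year.
B spans 696.2 / 0.033 = 21096.97 years; at 3 years per lamina that is 21096.97 / 3 ≈ 7032 laminae.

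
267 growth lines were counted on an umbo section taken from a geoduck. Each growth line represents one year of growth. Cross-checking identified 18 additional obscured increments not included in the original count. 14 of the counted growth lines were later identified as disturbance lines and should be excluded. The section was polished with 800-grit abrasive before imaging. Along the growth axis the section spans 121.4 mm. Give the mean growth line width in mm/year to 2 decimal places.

0.45 mm/year

Correcting the raw count gives 267 − 14 + 18 = 271 true growth lines.
Extension rate ≈ 121.4 / 271 = 0.45 mm/year.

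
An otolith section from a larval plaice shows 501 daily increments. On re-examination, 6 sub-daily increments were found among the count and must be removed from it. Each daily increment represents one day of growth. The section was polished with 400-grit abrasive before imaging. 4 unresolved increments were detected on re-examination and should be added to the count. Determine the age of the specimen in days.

After corrections the count is 501 − 6 + 4 = 499 daily increments.
With a one-to-one daily increment periodicity this is 499 days.

499 d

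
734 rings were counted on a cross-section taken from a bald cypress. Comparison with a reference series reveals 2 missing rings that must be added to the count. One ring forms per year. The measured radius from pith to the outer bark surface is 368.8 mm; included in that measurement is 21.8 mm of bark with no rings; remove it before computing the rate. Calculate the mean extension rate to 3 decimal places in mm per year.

True ring count = 734 + 2 = 736.
Removing the 21.8 mm offcut leaves 368.8 − 21.8 = 347.0 mm.
Extension rate ≈ 347.0 / 736 = 0.471 mm per year.

0.471 mm per year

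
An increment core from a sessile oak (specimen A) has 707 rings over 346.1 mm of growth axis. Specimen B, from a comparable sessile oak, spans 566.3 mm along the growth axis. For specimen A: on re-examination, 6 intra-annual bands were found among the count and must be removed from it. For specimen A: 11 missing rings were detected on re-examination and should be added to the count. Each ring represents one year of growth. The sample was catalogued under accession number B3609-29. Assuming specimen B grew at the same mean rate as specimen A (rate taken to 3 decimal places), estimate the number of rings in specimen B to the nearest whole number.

1165 rings

Specimen A: true ring count = 707 − 6 + 11 = 712.
A: Mean rate = 346.1 mm / 712 years ≈ 0.486 mm per year.
B spans 566.3 / 0.486 = 1165.23 years ≈ 1165 rings.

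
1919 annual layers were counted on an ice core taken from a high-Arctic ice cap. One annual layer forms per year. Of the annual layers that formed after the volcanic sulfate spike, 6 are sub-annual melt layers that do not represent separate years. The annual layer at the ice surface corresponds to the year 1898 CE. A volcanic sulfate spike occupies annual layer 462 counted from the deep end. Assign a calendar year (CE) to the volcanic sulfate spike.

1919 − 462 = 1457 annual layers lie beyond the volcanic sulfate spike toward the ice surface.
Removing the 6 false annual layers leaves 1457 − 6 = 1451 true annual layers beyond the volcanic sulfate spike.
Counting back 1451 years from 1898 CE places the volcanic sulfate spike in 1898 − 1451 = 447 CE.

447 CE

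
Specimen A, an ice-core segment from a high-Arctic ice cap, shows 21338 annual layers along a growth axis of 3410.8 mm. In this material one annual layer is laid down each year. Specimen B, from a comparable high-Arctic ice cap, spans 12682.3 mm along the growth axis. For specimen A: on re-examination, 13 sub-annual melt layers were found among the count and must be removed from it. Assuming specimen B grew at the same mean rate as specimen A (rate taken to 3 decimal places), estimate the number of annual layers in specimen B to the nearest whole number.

Specimen A: true annual layer count = 21338 − 13 = 21325.
A: Extension rate ≈ 3410.8 / 21325 = 0.160 mm per year.
Specimen B: 12682.3 mm / 0.160 mm per year = 79264.38 years ≈ 79264 annual layers.

79264 annual layers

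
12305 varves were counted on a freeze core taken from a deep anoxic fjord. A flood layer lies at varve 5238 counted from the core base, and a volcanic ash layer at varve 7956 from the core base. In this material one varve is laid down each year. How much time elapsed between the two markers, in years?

7956 − 5238 = 2718 varves lie between the two events.
One varve per year makes the interval 2718 years.

2718 years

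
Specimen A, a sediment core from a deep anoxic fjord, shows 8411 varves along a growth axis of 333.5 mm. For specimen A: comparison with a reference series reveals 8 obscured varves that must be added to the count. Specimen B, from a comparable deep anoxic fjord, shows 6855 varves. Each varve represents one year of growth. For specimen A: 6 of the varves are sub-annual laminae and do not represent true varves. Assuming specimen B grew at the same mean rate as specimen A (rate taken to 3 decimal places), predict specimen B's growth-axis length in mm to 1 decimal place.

Specimen A: adjusted count: 8411 − 6 + 8 = 8413 varves.
A: 333.5 mm over 8413 years gives 333.5 / 8413 ≈ 0.040 mm/year.
Length of B = 0.040 × 6855 = 274.2 mm.

274.2 mm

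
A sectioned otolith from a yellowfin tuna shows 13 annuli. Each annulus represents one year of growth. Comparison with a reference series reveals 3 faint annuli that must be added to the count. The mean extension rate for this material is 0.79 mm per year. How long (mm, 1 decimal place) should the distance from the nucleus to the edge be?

Correcting the raw count gives 13 + 3 = 16 true annuli.
Length ≈ 0.79 × 16 = 12.6 mm.

12.6 mm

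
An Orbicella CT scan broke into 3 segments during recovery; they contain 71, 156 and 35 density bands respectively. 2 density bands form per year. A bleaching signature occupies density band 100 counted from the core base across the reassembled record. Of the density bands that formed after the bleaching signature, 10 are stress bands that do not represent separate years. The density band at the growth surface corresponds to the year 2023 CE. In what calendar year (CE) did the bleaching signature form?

Total density bands = 71 + 156 + 35 = 262.
The bleaching signature sits at density band 100 from the core base, so 262 − 100 = 162 density bands formed after it.
Excluding 10 false density bands: 162 − 10 = 152.
152 density bands at 2 per year is 152 / 2 = 76 years.
The density band at the growth surface is 2023 CE, so the bleaching signature dates to 2023 − 76 = 1947 CE.

1947 CE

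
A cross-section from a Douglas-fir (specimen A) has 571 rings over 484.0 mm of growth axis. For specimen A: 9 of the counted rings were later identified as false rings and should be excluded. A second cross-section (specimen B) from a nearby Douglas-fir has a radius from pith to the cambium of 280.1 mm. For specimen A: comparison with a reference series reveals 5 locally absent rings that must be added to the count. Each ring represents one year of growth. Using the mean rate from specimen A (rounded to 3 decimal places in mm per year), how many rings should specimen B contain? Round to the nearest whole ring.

Specimen A: after corrections the count is 571 − 9 + 5 = 567 rings.
A: Mean rate = 484.0 mm / 567 years ≈ 0.854 mm per year.
Specimen B: 280.1 mm / 0.854 mm per year = 327.99 years ≈ 328 rings.

328 rings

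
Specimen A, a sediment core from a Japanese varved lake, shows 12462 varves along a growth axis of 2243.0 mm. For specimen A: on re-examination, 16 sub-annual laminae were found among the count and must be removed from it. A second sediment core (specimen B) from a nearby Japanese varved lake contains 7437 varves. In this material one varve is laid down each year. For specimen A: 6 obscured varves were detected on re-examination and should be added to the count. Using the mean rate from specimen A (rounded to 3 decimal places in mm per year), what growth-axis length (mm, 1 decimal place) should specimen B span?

Specimen A: after corrections the count is 12462 − 16 + 6 = 12452 varves.
A: Mean rate = 2243.0 mm / 12452 years ≈ 0.180 mm per year.
For B, 0.180 mm/year × 7437 years = 1338.7 mm.

1338.7 mm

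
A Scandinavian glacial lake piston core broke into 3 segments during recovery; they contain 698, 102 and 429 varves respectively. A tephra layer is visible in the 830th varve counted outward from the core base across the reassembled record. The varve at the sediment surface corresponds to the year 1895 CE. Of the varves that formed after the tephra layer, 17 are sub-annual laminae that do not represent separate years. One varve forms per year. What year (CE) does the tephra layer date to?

1513 CE

Total varves = 698 + 102 + 429 = 1229.
The tephra layer sits at varve 830 from the core base, so 1229 − 830 = 399 varves formed after it.
Removing the 17 false varves leaves 399 − 17 = 382 true varves beyond the tephra layer.
1895 − 382 = 1513 CE.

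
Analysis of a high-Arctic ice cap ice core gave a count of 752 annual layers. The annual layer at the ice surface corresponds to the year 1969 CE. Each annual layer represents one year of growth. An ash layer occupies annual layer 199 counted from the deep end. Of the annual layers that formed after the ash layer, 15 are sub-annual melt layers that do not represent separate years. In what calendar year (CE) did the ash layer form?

The ash layer sits at annual layer 199 from the deep end, so 752 − 199 = 553 annual layers formed after it.
553 − 15 false = 538 true annual layers after the ash layer.
Counting back 538 years from 1969 CE places the ash layer in 1969 − 538 = 1431 CE.

1431 CE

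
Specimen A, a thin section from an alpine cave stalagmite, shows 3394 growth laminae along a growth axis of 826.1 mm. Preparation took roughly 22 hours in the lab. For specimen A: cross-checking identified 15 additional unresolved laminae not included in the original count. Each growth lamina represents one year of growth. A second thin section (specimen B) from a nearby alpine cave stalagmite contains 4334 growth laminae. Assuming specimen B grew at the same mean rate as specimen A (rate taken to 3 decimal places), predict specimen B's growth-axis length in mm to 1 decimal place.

Specimen A: adjusted count: 3394 + 15 = 3409 growth laminae.
A: Mean rate = 826.1 mm / 3409 years ≈ 0.242 mm per year.
Length of B = 0.242 × 4334 = 1048.8 mm.

1048.8 mm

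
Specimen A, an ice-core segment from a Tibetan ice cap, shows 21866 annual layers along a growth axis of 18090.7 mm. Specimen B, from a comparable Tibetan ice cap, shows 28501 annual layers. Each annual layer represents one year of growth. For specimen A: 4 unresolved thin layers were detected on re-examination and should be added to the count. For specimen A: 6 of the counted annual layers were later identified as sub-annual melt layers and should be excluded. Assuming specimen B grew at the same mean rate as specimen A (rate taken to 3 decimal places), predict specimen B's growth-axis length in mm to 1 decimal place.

Specimen A: true annual layer count = 21866 − 6 + 4 = 21864.
A: 18090.7 mm over 21864 years gives 18090.7 / 21864 ≈ 0.827 mm/year.
For B, 0.827 mm/year × 28501 years = 23570.3 mm.

23570.3 mm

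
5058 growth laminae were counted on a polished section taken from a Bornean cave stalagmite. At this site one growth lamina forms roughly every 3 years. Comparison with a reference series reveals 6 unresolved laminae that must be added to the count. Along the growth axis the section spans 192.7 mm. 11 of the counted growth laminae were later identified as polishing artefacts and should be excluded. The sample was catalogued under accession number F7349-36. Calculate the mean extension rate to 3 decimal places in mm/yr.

Correcting the raw count gives 5058 − 11 + 6 = 5053 true growth laminae.
5053 growth laminae at 3 years each span 5053 × 3 = 15159 years.
Extension rate ≈ 192.7 / 15159 = 0.013 mm/yr.

0.013 mm/yr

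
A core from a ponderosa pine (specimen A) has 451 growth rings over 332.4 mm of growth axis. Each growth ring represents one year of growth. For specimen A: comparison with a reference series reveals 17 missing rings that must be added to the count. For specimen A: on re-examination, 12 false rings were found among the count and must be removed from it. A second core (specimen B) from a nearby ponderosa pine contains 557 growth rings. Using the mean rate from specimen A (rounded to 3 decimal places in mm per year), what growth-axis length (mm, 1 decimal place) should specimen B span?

Specimen A: adjusted count: 451 − 12 + 17 = 456 growth rings.
A: Mean rate = 332.4 mm / 456 years ≈ 0.729 mm/yr.
B's length ≈ 0.729 × 557 = 406.1 mm.

406.1 mm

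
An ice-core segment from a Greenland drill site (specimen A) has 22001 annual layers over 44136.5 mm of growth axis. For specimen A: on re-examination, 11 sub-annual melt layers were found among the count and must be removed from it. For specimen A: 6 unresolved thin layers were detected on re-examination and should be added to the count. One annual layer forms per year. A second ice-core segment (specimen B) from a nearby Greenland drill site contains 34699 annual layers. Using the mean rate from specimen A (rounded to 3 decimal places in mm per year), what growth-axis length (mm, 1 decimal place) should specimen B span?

69640.9 mm

Specimen A: correcting the raw count gives 22001 − 11 + 6 = 21996 true annual layers.
A: Mean rate = 44136.5 mm / 21996 years ≈ 2.007 mm/year.
B's length ≈ 2.007 × 34699 = 69640.9 mm.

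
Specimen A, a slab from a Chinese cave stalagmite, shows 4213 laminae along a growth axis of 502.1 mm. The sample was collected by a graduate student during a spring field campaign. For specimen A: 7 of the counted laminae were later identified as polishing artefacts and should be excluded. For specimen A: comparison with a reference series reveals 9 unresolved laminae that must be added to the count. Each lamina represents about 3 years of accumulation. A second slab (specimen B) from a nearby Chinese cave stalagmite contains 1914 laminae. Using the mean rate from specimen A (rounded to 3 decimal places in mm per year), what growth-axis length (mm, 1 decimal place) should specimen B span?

Specimen A: after corrections the count is 4213 − 7 + 9 = 4215 laminae.
Specimen A: at 3 years per lamina, 4215 × 3 = 12645 years.
A: Mean rate = 502.1 mm / 12645 years ≈ 0.040 mm/year.
Specimen B: multiplying by 3 years per lamina: 1914 × 3 = 5742 years. B's length ≈ 0.040 × 5742 = 229.7 mm.

229.7 mm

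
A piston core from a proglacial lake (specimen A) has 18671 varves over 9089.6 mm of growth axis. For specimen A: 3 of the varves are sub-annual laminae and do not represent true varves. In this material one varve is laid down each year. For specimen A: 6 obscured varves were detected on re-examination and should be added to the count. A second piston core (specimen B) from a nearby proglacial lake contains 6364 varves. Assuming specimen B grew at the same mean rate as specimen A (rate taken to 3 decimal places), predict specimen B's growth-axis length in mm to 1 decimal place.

3099.3 mm

Specimen A: correcting the raw count gives 18671 − 3 + 6 = 18674 true varves.
A: Mean rate = 9089.6 mm / 18674 years ≈ 0.487 mm/year.
For B, 0.487 mm/year × 6364 years = 3099.3 mm.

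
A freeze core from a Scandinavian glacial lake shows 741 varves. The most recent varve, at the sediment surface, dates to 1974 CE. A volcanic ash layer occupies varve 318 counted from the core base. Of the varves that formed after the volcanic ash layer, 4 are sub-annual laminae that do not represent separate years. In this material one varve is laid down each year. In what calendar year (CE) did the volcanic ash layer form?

1555 CE

The volcanic ash layer sits at varve 318 from the core base, so 741 − 318 = 423 varves formed after it.
Removing the 4 false varves leaves 423 − 4 = 419 true varves beyond the volcanic ash layer.
The varve at the sediment surface is 1974 CE, so the volcanic ash layer dates to 1974 − 419 = 1555 CE.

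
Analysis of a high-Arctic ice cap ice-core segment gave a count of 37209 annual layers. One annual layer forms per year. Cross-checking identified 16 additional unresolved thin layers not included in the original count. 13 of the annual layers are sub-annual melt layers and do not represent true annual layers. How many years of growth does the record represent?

37212 yr

Adjusted count: 37209 − 13 + 16 = 37212 annual layers.
With a one-to-one annual layer periodicity this is 37212 years.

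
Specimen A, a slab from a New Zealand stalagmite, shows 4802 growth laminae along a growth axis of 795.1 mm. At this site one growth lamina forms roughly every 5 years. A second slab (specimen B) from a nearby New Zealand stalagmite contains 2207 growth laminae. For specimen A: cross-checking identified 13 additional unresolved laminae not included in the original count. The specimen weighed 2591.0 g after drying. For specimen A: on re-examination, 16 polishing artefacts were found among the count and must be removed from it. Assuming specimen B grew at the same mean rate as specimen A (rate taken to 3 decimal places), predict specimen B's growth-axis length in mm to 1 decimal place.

Specimen A: true growth lamina count = 4802 − 16 + 13 = 4799.
Specimen A: multiplying by 5 years per growth lamina: 4799 × 5 = 23995 years.
A: Extension rate ≈ 795.1 / 23995 = 0.033 mm/year.
Specimen B: 2207 growth laminae at 5 years each span 2207 × 5 = 11035 years. For B, 0.033 mm/year × 11035 years = 364.2 mm.

364.2 mm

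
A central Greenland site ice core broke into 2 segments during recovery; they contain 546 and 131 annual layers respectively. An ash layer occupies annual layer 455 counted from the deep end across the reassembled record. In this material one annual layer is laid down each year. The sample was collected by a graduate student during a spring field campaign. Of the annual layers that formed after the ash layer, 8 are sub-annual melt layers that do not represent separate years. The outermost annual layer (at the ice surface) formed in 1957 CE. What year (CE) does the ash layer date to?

1743 CE

Total annual layers = 546 + 131 = 677.
677 − 455 = 222 annual layers lie beyond the ash layer toward the ice surface.
Removing the 8 false annual layers leaves 222 − 8 = 214 true annual layers beyond the ash layer.
The annual layer at the ice surface is 1957 CE, so the ash layer dates to 1957 − 214 = 1743 CE.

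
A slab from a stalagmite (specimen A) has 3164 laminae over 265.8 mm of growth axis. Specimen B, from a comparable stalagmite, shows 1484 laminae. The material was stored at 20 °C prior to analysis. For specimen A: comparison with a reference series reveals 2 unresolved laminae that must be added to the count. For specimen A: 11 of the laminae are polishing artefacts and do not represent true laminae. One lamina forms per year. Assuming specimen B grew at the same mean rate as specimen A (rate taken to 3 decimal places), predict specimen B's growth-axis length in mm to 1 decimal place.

124.7 mm

Specimen A: true lamina count = 3164 − 11 + 2 = 3155.
A: Mean rate = 265.8 mm / 3155 years ≈ 0.084 mm/year.
For B, 0.084 mm/year × 1484 years = 124.7 mm.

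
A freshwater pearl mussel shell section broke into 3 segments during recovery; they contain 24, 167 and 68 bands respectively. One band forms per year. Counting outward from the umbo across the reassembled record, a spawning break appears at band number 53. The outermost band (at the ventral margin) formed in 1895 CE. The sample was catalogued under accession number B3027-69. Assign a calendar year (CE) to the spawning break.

1689 CE

Total bands = 24 + 167 + 68 = 259.
259 − 53 = 206 bands lie beyond the spawning break toward the ventral margin.
Counting back 206 years from 1895 CE places the spawning break in 1895 − 206 = 1689 CE.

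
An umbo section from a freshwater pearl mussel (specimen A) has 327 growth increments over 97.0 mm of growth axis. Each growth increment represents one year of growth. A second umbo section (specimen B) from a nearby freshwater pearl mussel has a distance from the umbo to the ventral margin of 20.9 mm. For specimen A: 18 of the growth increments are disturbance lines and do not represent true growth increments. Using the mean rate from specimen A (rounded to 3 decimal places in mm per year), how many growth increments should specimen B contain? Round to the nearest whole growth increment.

67 growth increments

Specimen A: true growth increment count = 327 − 18 = 309.
A: Extension rate ≈ 97.0 / 309 = 0.314 mm/yr.
Specimen B: 20.9 mm / 0.314 mm per year = 66.56 years ≈ 67 growth increments.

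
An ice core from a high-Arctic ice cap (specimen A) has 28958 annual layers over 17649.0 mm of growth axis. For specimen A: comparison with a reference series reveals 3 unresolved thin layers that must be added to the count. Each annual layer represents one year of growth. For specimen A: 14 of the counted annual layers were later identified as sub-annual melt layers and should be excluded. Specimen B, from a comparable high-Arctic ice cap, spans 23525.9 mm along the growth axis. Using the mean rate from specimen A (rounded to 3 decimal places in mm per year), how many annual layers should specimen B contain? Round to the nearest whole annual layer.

38567 annual layers

Specimen A: adjusted count: 28958 − 14 + 3 = 28947 annual layers.
A: Extension rate ≈ 17649.0 / 28947 = 0.610 mm/year.
Specimen B: 23525.9 mm / 0.610 mm per year = 38567.05 years ≈ 38567 annual layers.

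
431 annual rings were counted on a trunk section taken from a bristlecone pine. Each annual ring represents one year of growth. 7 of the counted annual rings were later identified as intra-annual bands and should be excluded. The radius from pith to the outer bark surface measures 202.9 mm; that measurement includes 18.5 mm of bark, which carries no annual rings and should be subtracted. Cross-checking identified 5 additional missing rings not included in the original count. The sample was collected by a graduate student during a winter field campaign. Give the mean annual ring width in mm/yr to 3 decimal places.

True annual ring count = 431 − 7 + 5 = 429.
The growth record spans 202.9 − 18.5 = 184.4 mm.
Extension rate ≈ 184.4 / 429 = 0.430 mm/yr.

0.430 mm/yr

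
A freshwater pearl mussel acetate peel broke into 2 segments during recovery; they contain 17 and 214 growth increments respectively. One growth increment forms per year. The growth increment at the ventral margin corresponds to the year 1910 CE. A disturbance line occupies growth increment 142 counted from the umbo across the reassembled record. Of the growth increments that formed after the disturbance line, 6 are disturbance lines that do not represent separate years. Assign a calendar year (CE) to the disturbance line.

1827 CE

Total growth increments = 17 + 214 = 231.
231 − 142 = 89 growth increments lie beyond the disturbance line toward the ventral margin.
Removing the 6 false growth increments leaves 89 − 6 = 83 true growth increments beyond the disturbance line.
1910 − 83 = 1827 CE.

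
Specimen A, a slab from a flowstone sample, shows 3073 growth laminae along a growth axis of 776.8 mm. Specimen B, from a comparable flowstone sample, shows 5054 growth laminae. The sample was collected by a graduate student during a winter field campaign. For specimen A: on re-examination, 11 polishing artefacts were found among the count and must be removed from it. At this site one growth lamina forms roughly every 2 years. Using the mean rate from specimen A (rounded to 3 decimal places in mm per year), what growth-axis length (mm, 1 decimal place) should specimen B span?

Specimen A: after corrections the count is 3073 − 11 = 3062 growth laminae.
Specimen A: at 2 years per growth lamina, 3062 × 2 = 6124 years.
A: Mean rate = 776.8 mm / 6124 years ≈ 0.127 mm/yr.
Specimen B: multiplying by 2 years per growth lamina: 5054 × 2 = 10108 years. Length of B = 0.127 × 10108 = 1283.7 mm.

1283.7 mm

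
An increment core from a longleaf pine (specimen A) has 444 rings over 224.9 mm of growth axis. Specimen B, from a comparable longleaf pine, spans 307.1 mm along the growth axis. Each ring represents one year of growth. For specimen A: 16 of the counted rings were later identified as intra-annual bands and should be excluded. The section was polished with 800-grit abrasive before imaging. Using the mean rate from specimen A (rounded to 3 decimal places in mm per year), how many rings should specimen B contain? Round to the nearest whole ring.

585 rings

Specimen A: after corrections the count is 444 − 16 = 428 rings.
A: Mean rate = 224.9 mm / 428 years ≈ 0.525 mm/yr.
B spans 307.1 / 0.525 = 584.95 years ≈ 585 rings.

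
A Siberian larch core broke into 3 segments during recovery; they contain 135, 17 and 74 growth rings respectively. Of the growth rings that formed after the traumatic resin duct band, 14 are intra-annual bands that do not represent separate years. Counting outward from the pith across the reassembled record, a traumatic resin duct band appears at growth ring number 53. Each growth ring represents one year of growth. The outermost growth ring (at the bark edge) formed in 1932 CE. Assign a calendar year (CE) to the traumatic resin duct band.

Total growth rings = 135 + 17 + 74 = 226.
226 − 53 = 173 growth rings lie beyond the traumatic resin duct band toward the bark edge.
Excluding 14 false growth rings: 173 − 14 = 159.
The growth ring at the bark edge is 1932 CE, so the traumatic resin duct band dates to 1932 − 159 = 1773 CE.

1773 CE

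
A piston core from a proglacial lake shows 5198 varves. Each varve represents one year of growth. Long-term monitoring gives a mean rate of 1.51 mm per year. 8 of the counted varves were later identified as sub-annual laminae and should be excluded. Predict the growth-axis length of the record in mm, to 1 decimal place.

7836.9 mm

True varve count = 5198 − 8 = 5190.
Predicted length = 1.51 mm/year × 5190 years = 7836.9 mm.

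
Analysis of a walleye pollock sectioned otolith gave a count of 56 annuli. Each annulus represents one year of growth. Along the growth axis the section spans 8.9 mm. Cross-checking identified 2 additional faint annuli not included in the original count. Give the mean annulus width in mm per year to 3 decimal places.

0.153 mm per year

Adjusted count: 56 + 2 = 58 annuli.
Extension rate ≈ 8.9 / 58 = 0.153 mm per year.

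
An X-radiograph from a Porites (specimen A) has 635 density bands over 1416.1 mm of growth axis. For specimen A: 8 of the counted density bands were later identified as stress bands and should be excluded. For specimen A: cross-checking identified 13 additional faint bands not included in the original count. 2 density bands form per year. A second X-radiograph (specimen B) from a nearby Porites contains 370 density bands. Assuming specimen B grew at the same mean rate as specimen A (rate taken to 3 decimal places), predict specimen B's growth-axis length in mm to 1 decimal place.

818.6 mm

Specimen A: after corrections the count is 635 − 8 + 13 = 640 density bands.
Specimen A: 640 density bands at 2 per year is 640 / 2 = 320 years.
A: Mean rate = 1416.1 mm / 320 years ≈ 4.425 mm per year.
Specimen B: dividing by 2 density bands per year: 370 / 2 = 185 years. Length of B = 4.425 × 185 = 818.6 mm.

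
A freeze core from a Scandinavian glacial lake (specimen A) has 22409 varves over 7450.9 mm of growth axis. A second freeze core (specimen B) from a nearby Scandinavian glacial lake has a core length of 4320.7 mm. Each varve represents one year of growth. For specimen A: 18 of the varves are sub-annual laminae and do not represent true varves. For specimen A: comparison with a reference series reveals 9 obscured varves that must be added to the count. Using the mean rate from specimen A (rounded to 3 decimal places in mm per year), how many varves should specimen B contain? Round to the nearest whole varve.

12975 varves

Specimen A: correcting the raw count gives 22409 − 18 + 9 = 22400 true varves.
A: Extension rate ≈ 7450.9 / 22400 = 0.333 mm per year.
For B, 4320.7 / 0.333 = 12975.08 years ≈ 12975 varves.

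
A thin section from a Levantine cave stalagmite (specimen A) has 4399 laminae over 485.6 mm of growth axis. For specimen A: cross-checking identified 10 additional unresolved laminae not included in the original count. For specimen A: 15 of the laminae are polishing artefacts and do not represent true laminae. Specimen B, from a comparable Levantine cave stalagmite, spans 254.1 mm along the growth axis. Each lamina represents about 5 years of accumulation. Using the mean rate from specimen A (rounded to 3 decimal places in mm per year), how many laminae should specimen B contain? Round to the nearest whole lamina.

Specimen A: true lamina count = 4399 − 15 + 10 = 4394.
Specimen A: at 5 years per lamina, 4394 × 5 = 21970 years.
A: 485.6 mm over 21970 years gives 485.6 / 21970 ≈ 0.022 mm/year.
B spans 254.1 / 0.022 = 11550.00 years; at 5 years per lamina that is 11550.00 / 5 ≈ 2310 laminae.

2310 laminae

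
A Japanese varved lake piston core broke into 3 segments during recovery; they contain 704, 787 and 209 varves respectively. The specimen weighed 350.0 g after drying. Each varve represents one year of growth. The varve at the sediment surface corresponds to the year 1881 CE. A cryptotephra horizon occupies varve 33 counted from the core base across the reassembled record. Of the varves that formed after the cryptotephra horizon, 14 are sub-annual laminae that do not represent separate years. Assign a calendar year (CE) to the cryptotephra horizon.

Total varves = 704 + 787 + 209 = 1700.
Between varve 33 and the sediment surface there are 1700 − 33 = 1667 varves.
1667 − 14 false = 1653 true varves after the cryptotephra horizon.
Counting back 1653 years from 1881 CE places the cryptotephra horizon in 1881 − 1653 = 228 CE.

228 CE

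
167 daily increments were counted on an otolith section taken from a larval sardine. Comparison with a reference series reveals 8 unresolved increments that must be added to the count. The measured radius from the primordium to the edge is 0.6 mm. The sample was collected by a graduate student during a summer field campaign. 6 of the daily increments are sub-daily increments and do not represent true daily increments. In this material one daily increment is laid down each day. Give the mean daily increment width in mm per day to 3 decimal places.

Adjusted count: 167 − 6 + 8 = 169 daily increments.
Extension rate ≈ 0.6 / 169 = 0.004 mm per day.

0.004 mm per day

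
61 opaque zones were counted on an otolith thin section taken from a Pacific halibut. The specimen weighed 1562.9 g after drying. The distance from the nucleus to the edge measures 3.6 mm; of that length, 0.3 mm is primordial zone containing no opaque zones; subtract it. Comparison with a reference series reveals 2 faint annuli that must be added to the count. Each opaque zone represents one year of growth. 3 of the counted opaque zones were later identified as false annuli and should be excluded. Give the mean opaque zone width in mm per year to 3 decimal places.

Adjusted count: 61 − 3 + 2 = 60 opaque zones.
Removing the 0.3 mm offcut leaves 3.6 − 0.3 = 3.3 mm.
Extension rate ≈ 3.3 / 60 = 0.055 mm per year.

0.055 mm per year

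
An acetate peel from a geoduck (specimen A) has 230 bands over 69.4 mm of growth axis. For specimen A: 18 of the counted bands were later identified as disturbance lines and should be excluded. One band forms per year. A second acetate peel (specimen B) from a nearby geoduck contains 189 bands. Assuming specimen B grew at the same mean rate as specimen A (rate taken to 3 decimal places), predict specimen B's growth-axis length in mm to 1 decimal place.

61.8 mm

Specimen A: true band count = 230 − 18 = 212.
A: Mean rate = 69.4 mm / 212 years ≈ 0.327 mm/year.
B's length ≈ 0.327 × 189 = 61.8 mm.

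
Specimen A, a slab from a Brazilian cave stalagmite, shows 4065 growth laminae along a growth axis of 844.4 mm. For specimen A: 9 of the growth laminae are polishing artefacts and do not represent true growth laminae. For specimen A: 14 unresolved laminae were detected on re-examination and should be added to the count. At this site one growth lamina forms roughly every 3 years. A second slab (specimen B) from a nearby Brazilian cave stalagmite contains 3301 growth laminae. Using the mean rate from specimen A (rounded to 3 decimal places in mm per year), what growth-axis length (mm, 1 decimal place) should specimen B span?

683.3 mm

Specimen A: adjusted count: 4065 − 9 + 14 = 4070 growth laminae.
Specimen A: at 3 years per growth lamina, 4070 × 3 = 12210 years.
A: Extension rate ≈ 844.4 / 12210 = 0.069 mm/year.
Specimen B: 3301 growth laminae at 3 years each span 3301 × 3 = 9903 years. For B, 0.069 mm/year × 9903 years = 683.3 mm.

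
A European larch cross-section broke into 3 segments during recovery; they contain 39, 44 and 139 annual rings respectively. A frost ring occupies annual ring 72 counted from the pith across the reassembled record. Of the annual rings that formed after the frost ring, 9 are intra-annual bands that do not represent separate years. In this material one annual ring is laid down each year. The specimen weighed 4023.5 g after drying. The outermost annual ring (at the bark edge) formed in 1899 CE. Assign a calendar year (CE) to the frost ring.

1758 CE

Total annual rings = 39 + 44 + 139 = 222.
Between annual ring 72 and the bark edge there are 222 − 72 = 150 annual rings.
Removing the 9 false annual rings leaves 150 − 9 = 141 true annual rings beyond the frost ring.
1899 − 141 = 1758 CE.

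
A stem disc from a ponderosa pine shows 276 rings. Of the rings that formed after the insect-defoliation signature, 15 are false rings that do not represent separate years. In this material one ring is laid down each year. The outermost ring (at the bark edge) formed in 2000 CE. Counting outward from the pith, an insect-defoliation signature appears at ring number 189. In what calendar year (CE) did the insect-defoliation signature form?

Between ring 189 and the bark edge there are 276 − 189 = 87 rings.
Removing the 15 false rings leaves 87 − 15 = 72 true rings beyond the insect-defoliation signature.
The ring at the bark edge is 2000 CE, so the insect-defoliation signature dates to 2000 − 72 = 1928 CE.

1928 CE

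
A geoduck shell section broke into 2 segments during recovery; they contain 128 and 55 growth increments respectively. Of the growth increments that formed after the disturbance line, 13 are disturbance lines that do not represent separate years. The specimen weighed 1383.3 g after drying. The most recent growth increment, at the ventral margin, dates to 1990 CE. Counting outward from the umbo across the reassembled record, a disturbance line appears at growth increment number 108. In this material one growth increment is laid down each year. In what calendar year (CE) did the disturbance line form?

Total growth increments = 128 + 55 = 183.
Between growth increment 108 and the ventral margin there are 183 − 108 = 75 growth increments.
Excluding 13 false growth increments: 75 − 13 = 62.
1990 − 62 = 1928 CE.

1928 CE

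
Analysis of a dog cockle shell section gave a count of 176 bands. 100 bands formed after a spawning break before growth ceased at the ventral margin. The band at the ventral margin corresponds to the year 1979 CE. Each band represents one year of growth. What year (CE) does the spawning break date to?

1879 CE

100 bands post-date the spawning break.
1979 − 100 = 1879 CE.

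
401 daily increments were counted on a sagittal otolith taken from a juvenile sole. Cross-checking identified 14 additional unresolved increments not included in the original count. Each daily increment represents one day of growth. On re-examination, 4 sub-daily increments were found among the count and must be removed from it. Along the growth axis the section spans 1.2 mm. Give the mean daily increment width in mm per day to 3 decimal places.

True daily increment count = 401 − 4 + 14 = 411.
1.2 mm over 411 days gives 1.2 / 411 ≈ 0.003 mm per day.

0.003 mm per day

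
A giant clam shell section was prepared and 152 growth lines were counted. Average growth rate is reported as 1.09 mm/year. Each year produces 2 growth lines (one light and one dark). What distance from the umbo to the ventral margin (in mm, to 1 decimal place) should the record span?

82.8 mm

152 growth lines at 2 per year is 152 / 2 = 76 years.
Length ≈ 1.09 × 76 = 82.8 mm.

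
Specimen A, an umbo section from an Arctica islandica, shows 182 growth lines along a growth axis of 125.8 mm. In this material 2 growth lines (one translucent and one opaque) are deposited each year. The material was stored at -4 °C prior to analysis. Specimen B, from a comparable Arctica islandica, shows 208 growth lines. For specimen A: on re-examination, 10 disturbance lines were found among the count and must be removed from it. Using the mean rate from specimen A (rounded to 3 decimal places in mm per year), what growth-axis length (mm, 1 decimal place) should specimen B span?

Specimen A: adjusted count: 182 − 10 = 172 growth lines.
Specimen A: with 2 growth lines per year, 172 / 2 = 86 years.
A: Mean rate = 125.8 mm / 86 years ≈ 1.463 mm/yr.
Specimen B: dividing by 2 growth lines per year: 208 / 2 = 104 years. For B, 1.463 mm/year × 104 years = 152.2 mm.

152.2 mm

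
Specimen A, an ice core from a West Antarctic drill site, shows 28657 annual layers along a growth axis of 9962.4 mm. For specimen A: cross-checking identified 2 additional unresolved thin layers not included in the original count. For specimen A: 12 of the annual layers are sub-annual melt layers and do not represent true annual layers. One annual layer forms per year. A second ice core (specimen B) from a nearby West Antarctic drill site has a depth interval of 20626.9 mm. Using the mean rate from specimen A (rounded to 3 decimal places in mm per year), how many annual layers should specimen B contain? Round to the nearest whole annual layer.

59273 annual layers

Specimen A: after corrections the count is 28657 − 12 + 2 = 28647 annual layers.
A: Extension rate ≈ 9962.4 / 28647 = 0.348 mm/year.
Specimen B: 20626.9 mm / 0.348 mm per year = 59272.70 years ≈ 59273 annual layers.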